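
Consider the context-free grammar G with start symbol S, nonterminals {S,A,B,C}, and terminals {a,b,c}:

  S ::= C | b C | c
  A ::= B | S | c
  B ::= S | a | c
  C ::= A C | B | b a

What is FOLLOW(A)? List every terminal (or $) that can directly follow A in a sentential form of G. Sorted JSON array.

FIRST iteration:
[1]
  A via A→c: +{c}
  B via B→a: +{a}
  B via B→c: +{c}
  C via C→A C: +{c}
  C via C→B: +{a}
  C via C→b a: +{b}
  S via S→C: +{a,b,c}
  S: {a,b,c}  A: {c}  B: {a,c}  C: {a,b,c}
[2]
  A via A→B: +{a}
  A via A→S: +{b}
  B via B→S: +{b}
  S: {a,b,c}  A: {a,b,c}  B: {a,b,c}  C: {a,b,c}
[3] (no change)
  S: {a,b,c}  A: {a,b,c}  B: {a,b,c}  C: {a,b,c}

FOLLOW sets:
initialize: $ ∈ FOLLOW(S)
[1]
  C→A C: FOLLOW(A) ⊇ FIRST(C) = {a,b,c}; new: +{a,b,c}
  S→C: FOLLOW(C) ⊇ FOLLOW(S) ⊇ {$}; new: +{$}
  S: {$}  A: {a,b,c}  B: {}  C: {$}
[2]
  A→B: FOLLOW(B) ⊇ FOLLOW(A) ⊇ {a,b,c}; new: +{a,b,c}
  A→S: FOLLOW(S) ⊇ FOLLOW(A) ⊇ {a,b,c}; new: +{a,b,c}
  C→B: FOLLOW(B) ⊇ FOLLOW(C) ⊇ {$}; new: +{$}
  S→C: FOLLOW(C) ⊇ FOLLOW(S) ⊇ {$,a,b,c}; new: +{a,b,c}
  S: {$,a,b,c}  A: {a,b,c}  B: {$,a,b,c}  C: {$,a,b,c}
[3] — fixpoint
  S: {$,a,b,c}  A: {a,b,c}  B: {$,a,b,c}  C: {$,a,b,c}

FOLLOW(A) = ["a", "b", "c"]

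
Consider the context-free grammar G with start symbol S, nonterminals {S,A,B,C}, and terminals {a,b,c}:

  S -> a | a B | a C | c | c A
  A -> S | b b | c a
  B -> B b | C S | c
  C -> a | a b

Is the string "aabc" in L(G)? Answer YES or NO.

CNF form of G:
  S -> T0 B | T0 C | T2 A | a | c
  A -> T0 B | T0 C | T1 T1 | T2 A | T2 T0 | a | c
  B -> B T1 | C S | c
  C -> T0 T1 | a
  T0 -> a
  T1 -> b
  T2 -> c

CYK table (by increasing span):
  cell(0,0) a: {A,C,S,T0}  orig:{A,C,S}
  cell(1,1) a: {A,C,S,T0}  orig:{A,C,S}
  cell(2,2) b: {T1}  orig:{}
  cell(3,3) c: {A,B,S,T2}  orig:{A,B,S}
  cell(0,1) aa: {A,B,S}
  cell(1,2) ab: {C}
  cell(2,3) bc: ∅
  cell(0,2) aab: {A,B,S}
  cell(1,3) abc: {B}
  cell(0,3) aabc: {A,S}

S ∈ T[0,3] ⇒ YES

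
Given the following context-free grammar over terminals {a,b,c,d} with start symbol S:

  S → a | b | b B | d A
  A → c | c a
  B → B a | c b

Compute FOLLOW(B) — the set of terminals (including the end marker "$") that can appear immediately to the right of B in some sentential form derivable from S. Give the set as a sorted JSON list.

Compute FIRST by fixpoint:
[1]
  A via A→c: +{c}
  B via B→c b: +{c}
  S via S→a: +{a}
  S via S→b: +{b}
  S via S→d A: +{d}
  FIRST(S)={a,b,d}  FIRST(A)={c}  FIRST(B)={c}
[2] done
  FIRST(S)={a,b,d}  FIRST(A)={c}  FIRST(B)={c}

FOLLOW iteration:
initialize: $ ∈ FOLLOW(S)
iter 1:
  B→B a: FOLLOW(B) ⊇ FIRST(a) = {a}; new: +{a}
  S→b B: FOLLOW(B) ⊇ FOLLOW(S) ⊇ {$}; new: +{$}
  S→d A: FOLLOW(A) ⊇ FOLLOW(S) ⊇ {$}; new: +{$}
  FOLLOW(S)={$}  FOLLOW(A)={$}  FOLLOW(B)={$,a}
iter 2: (no change)
  FOLLOW(S)={$}  FOLLOW(A)={$}  FOLLOW(B)={$,a}

FOLLOW(B) = ["$", "a"]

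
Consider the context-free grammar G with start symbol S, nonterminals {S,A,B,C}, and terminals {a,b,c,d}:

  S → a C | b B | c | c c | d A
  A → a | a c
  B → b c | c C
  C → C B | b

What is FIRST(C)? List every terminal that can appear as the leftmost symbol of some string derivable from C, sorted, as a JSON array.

FIRST iteration:
round 1:
  A via A→a: +{a}
  B via B→b c: +{b}
  B via B→c C: +{c}
  C via C→b: +{b}
  S via S→a C: +{a}
  S via S→b B: +{b}
  S via S→c: +{c}
  S via S→d A: +{d}
  S: {a,b,c,d}  A: {a}  B: {b,c}  C: {b}
round 2: (stable)
  S: {a,b,c,d}  A: {a}  B: {b,c}  C: {b}

FIRST(C) = ["b"]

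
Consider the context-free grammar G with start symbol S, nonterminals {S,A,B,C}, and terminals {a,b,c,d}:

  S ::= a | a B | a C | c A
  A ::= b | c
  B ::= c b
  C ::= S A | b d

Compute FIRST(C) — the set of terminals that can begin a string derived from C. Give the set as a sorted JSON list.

FIRST sets, iterate to fixpoint:
iter 1:
  A via A→b: +{b}
  A via A→c: +{c}
  B via B→c b: +{c}
  C via C→b d: +{b}
  S via S→a: +{a}
  S via S→c A: +{c}
  S: {a,c}  A: {b,c}  B: {c}  C: {b}
iter 2:
  C via C→S A: +{a,c}
  S: {a,c}  A: {b,c}  B: {c}  C: {a,b,c}
iter 3: — fixpoint
  S: {a,c}  A: {b,c}  B: {c}  C: {a,b,c}

FIRST(C) = ["a", "b", "c"]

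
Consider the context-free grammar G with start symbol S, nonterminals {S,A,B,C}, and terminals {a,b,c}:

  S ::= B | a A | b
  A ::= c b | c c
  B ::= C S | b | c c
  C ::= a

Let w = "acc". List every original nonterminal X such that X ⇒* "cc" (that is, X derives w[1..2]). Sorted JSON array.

CNF form of G:
  S -> C S | T0 T0 | T2 A | b
  A -> T0 T0 | T0 T1
  B -> C S | T0 T0 | b
  C -> a
  T0 -> c
  T1 -> b
  T2 -> a

CYK fill — only the sub-triangle for w[1..2]:
  [1..1]={T0}  "c"  orig:{}
  [2..2]={T0}  "c"  orig:{}
  [1..2]={A,B,S}  "cc"

Original NTs in T[1,2] deriving "cc": ["A", "B", "S"]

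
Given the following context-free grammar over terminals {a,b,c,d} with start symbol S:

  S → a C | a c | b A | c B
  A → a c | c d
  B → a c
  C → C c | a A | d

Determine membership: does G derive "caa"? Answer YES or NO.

CNF form of G:
  S -> T0 C | T0 T1 | T1 B | T3 A
  A -> T0 T1 | T1 T2
  B -> T0 T1
  C -> C T1 | T0 A | d
  T0 -> a
  T1 -> c
  T2 -> d
  T3 -> b

CYK table (by increasing span):
  cell(0,0) c: {T1}  orig:{}
  cell(1,1) a: {T0}  orig:{}
  cell(2,2) a: {T0}  orig:{}
  cell(0,1) ca: ∅
  cell(1,2) aa: ∅
  cell(0,2) caa: ∅

S ∉ T[0,2] ⇒ NO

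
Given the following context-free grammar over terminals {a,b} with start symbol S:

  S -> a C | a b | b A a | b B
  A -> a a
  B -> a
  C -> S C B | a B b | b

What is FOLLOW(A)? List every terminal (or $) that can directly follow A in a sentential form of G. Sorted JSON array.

Compute FIRST by fixpoint:
[1]
  A via A→a a: +{a}
  B via B→a: +{a}
  C via C→a B b: +{a}
  C via C→b: +{b}
  S via S→a C: +{a}
  S via S→b A a: +{b}
  FIRST(S)={a,b}  FIRST(A)={a}  FIRST(B)={a}  FIRST(C)={a,b}
[2] (stable)
  FIRST(S)={a,b}  FIRST(A)={a}  FIRST(B)={a}  FIRST(C)={a,b}

FOLLOW iteration:
initialize: $ ∈ FOLLOW(S)
round 1:
  C→S C B: FOLLOW(S) ⊇ FIRST(C) = {a,b}; new: +{a,b}
  C→S C B: FOLLOW(C) ⊇ FIRST(B) = {a}; new: +{a}
  C→S C B: FOLLOW(B) ⊇ FOLLOW(C) ⊇ {a}; new: +{a}
  C→a B b: FOLLOW(B) ⊇ FIRST(b) = {b}; new: +{b}
  S→a C: FOLLOW(C) ⊇ FOLLOW(S) ⊇ {$,a,b}; new: +{$,b}
  S→b A a: FOLLOW(A) ⊇ FIRST(a) = {a}; new: +{a}
  S→b B: FOLLOW(B) ⊇ FOLLOW(S) ⊇ {$,a,b}; new: +{$}
  FOLLOW[S]={$,a,b}  FOLLOW[A]={a}  FOLLOW[B]={$,a,b}  FOLLOW[C]={$,a,b}
round 2: (stable)
  FOLLOW[S]={$,a,b}  FOLLOW[A]={a}  FOLLOW[B]={$,a,b}  FOLLOW[C]={$,a,b}

FOLLOW(A) = ["a"]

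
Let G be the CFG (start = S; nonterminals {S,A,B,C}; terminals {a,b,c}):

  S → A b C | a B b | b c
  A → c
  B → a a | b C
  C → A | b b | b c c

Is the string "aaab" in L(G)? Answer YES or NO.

Convert to CNF:
  S -> A X4 | T0 X5 | T1 T2
  A -> c
  B -> T0 T0 | T1 C
  C -> T1 T1 | T1 X3 | c
  T0 -> a
  T1 -> b
  T2 -> c
  X3 -> T2 T2
  X4 -> T1 C
  X5 -> B T1

Fill CYK table bottom-up:
  [0..0]={T0}  "a"  orig:{}
  [1..1]={T0}  "a"  orig:{}
  [2..2]={T0}  "a"  orig:{}
  [3..3]={T1}  "b"  orig:{}
  [0..1]={B}  "aa"
  [1..2]={B}  "aa"
  [2..3]=∅  "ab"
  [0..2]=∅  "aaa"
  [1..3]={X5}  "aab"  orig:{}
  [0..3]={S}  "aaab"

S ∈ T[0,3] ⇒ YES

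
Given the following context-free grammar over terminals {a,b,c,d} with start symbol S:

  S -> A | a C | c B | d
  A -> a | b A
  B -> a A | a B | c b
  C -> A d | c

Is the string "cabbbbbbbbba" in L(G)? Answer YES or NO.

Convert to CNF:
  S -> T0 A | T1 C | T2 B | a | d
  A -> T0 A | a
  B -> T1 A | T1 B | T2 T0
  C -> A T3 | c
  T0 -> b
  T1 -> a
  T2 -> c
  T3 -> d

Fill CYK table bottom-up:
  T[0,0] 'c' = {C,T2}  orig:{C}
  T[1,1] 'a' = {A,S,T1}  orig:{A,S}
  T[2,2] 'b' = {T0}  orig:{}
  T[3,3] 'b' = {T0}  orig:{}
  T[4,4] 'b' = {T0}  orig:{}
  T[5,5] 'b' = {T0}  orig:{}
  T[6,6] 'b' = {T0}  orig:{}
  T[7,7] 'b' = {T0}  orig:{}
  T[8,8] 'b' = {T0}  orig:{}
  T[9,9] 'b' = {T0}  orig:{}
  T[10,10] 'b' = {T0}  orig:{}
  T[11,11] 'a' = {A,S,T1}  orig:{A,S}
  T[0,1] 'ca' = ∅
  T[1,2] 'ab' = ∅
  T[2,3] 'bb' = ∅
  T[3,4] 'bb' = ∅
  T[4,5] 'bb' = ∅
  T[5,6] 'bb' = ∅
  T[6,7] 'bb' = ∅
  T[7,8] 'bb' = ∅
  T[8,9] 'bb' = ∅
  T[9,10] 'bb' = ∅
  T[10,11] 'ba' = {A,S}
  T[0,2] 'cab' = ∅
  T[1,3] 'abb' = ∅
  T[2,4] 'bbb' = ∅
  T[3,5] 'bbb' = ∅
  T[4,6] 'bbb' = ∅
  T[5,7] 'bbb' = ∅
  T[6,8] 'bbb' = ∅
  T[7,9] 'bbb' = ∅
  T[8,10] 'bbb' = ∅
  T[9,11] 'bba' = {A,S}
  T[0,3] 'cabb' = ∅
  T[1,4] 'abbb' = ∅
  T[2,5] 'bbbb' = ∅
  T[3,6] 'bbbb' = ∅
  T[4,7] 'bbbb' = ∅
  T[5,8] 'bbbb' = ∅
  T[6,9] 'bbbb' = ∅
  T[7,10] 'bbbb' = ∅
  T[8,11] 'bbba' = {A,S}
  T[0,4] 'cabbb' = ∅
  T[1,5] 'abbbb' = ∅
  T[2,6] 'bbbbb' = ∅
  T[3,7] 'bbbbb' = ∅
  T[4,8] 'bbbbb' = ∅
  T[5,9] 'bbbbb' = ∅
  T[6,10] 'bbbbb' = ∅
  T[7,11] 'bbbba' = {A,S}
  T[0,5] 'cabbbb' = ∅
  T[1,6] 'abbbbb' = ∅
  T[2,7] 'bbbbbb' = ∅
  T[3,8] 'bbbbbb' = ∅
  T[4,9] 'bbbbbb' = ∅
  T[5,10] 'bbbbbb' = ∅
  T[6,11] 'bbbbba' = {A,S}
  T[0,6] 'cabbbbb' = ∅
  T[1,7] 'abbbbbb' = ∅
  T[2,8] 'bbbbbbb' = ∅
  T[3,9] 'bbbbbbb' = ∅
  T[4,10] 'bbbbbbb' = ∅
  T[5,11] 'bbbbbba' = {A,S}
  T[0,7] 'cabbbbbb' = ∅
  T[1,8] 'abbbbbbb' = ∅
  T[2,9] 'bbbbbbbb' = ∅
  T[3,10] 'bbbbbbbb' = ∅
  T[4,11] 'bbbbbbba' = {A,S}
  T[0,8] 'cabbbbbbb' = ∅
  T[1,9] 'abbbbbbbb' = ∅
  T[2,10] 'bbbbbbbbb' = ∅
  T[3,11] 'bbbbbbbba' = {A,S}
  T[0,9] 'cabbbbbbbb' = ∅
  T[1,10] 'abbbbbbbbb' = ∅
  T[2,11] 'bbbbbbbbba' = {A,S}
  T[0,10] 'cabbbbbbbbb' = ∅
  T[1,11] 'abbbbbbbbba' = {B}
  T[0,11] 'cabbbbbbbbba' = {S}

S ∈ T[0,11] ⇒ YES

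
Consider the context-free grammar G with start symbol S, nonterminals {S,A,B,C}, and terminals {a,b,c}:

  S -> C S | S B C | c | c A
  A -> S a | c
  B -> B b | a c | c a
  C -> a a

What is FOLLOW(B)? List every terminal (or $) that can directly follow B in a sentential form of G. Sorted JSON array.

FIRST iteration:
iter 1:
  A via A→c: +{c}
  B via B→a c: +{a}
  B via B→c a: +{c}
  C via C→a a: +{a}
  S via S→C S: +{a}
  S via S→c: +{c}
  S: {a,c}  A: {c}  B: {a,c}  C: {a}
iter 2:
  A via A→S a: +{a}
  S: {a,c}  A: {a,c}  B: {a,c}  C: {a}
iter 3: done
  S: {a,c}  A: {a,c}  B: {a,c}  C: {a}

FOLLOW sets:
seed FOLLOW(S) with $
pass 1:
  A→S a: FOLLOW(S) ⊇ FIRST(a) = {a}; new: +{a}
  B→B b: FOLLOW(B) ⊇ FIRST(b) = {b}; new: +{b}
  S→C S: FOLLOW(C) ⊇ FIRST(S) = {a,c}; new: +{a,c}
  S→S B C: FOLLOW(S) ⊇ FIRST(B) = {a,c}; new: +{c}
  S→S B C: FOLLOW(B) ⊇ FIRST(C) = {a}; new: +{a}
  S→S B C: FOLLOW(C) ⊇ FOLLOW(S) ⊇ {$,a,c}; new: +{$}
  S→c A: FOLLOW(A) ⊇ FOLLOW(S) ⊇ {$,a,c}; new: +{$,a,c}
  FOLLOW(S)={$,a,c}  FOLLOW(A)={$,a,c}  FOLLOW(B)={a,b}  FOLLOW(C)={$,a,c}
pass 2: — fixpoint
  FOLLOW(S)={$,a,c}  FOLLOW(A)={$,a,c}  FOLLOW(B)={a,b}  FOLLOW(C)={$,a,c}

FOLLOW(B) = ["a", "b"]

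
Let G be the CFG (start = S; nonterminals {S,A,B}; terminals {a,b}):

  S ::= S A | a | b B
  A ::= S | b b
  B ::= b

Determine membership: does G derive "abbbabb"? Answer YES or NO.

Convert to CNF:
  S -> S A | T0 B | a
  A -> S A | T0 B | T0 T0 | a
  B -> b
  T0 -> b

Fill CYK table bottom-up:
  [0..0]={A,S}  "a"
  [1..1]={B,T0}  "b"  orig:{B}
  [2..2]={B,T0}  "b"  orig:{B}
  [3..3]={B,T0}  "b"  orig:{B}
  [4..4]={A,S}  "a"
  [5..5]={B,T0}  "b"  orig:{B}
  [6..6]={B,T0}  "b"  orig:{B}
  [0..1]=∅  "ab"
  [1..2]={A,S}  "bb"
  [2..3]={A,S}  "bb"
  [3..4]=∅  "ba"
  [4..5]=∅  "ab"
  [5..6]={A,S}  "bb"
  [0..2]={A,S}  "abb"
  [1..3]=∅  "bbb"
  [2..4]={A,S}  "bba"
  [3..5]=∅  "bab"
  [4..6]={A,S}  "abb"
  [0..3]=∅  "abbb"
  [1..4]=∅  "bbba"
  [2..5]=∅  "bbab"
  [3..6]=∅  "babb"
  [0..4]=∅  "abbba"
  [1..5]=∅  "bbbab"
  [2..6]={A,S}  "bbabb"
  [0..5]=∅  "abbbab"
  [1..6]=∅  "bbbabb"
  [0..6]=∅  "abbbabb"

S ∉ T[0,6] ⇒ NO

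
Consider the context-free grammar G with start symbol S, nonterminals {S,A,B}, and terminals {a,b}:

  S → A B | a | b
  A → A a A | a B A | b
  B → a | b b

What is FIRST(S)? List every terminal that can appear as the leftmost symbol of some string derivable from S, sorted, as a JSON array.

FIRST iteration:
round 1:
  A via A→a B A: +{a}
  A via A→b: +{b}
  B via B→a: +{a}
  B via B→b b: +{b}
  S via S→A B: +{a,b}
  FIRST[S]={a,b}  FIRST[A]={a,b}  FIRST[B]={a,b}
round 2: (no change)
  FIRST[S]={a,b}  FIRST[A]={a,b}  FIRST[B]={a,b}

FIRST(S) = ["a", "b"]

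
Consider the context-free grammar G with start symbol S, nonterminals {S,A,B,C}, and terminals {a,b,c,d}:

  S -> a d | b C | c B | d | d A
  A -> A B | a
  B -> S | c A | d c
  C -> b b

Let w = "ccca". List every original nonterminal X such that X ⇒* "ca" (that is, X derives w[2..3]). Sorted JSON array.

CNF form of G:
  S -> T0 T1 | T1 A | T2 C | T3 B | d
  A -> A B | a
  B -> T0 T1 | T1 A | T1 T3 | T2 C | T3 A | T3 B | d
  C -> T2 T2
  T0 -> a
  T1 -> d
  T2 -> b
  T3 -> c

CYK table (by increasing span) (cells [i..j] with 2 ≤ i ≤ j ≤ 3 only):
  cell(2,2) c: {T3}  orig:{}
  cell(3,3) a: {A,T0}  orig:{A}
  cell(2,3) ca: {B}

Original NTs in T[2,3] deriving "ca": ["B"]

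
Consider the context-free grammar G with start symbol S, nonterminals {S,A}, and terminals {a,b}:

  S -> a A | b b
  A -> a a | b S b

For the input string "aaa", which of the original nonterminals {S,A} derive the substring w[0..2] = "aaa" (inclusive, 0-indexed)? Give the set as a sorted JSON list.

CNF form of G:
  S -> T0 A | T1 T1
  A -> T0 T0 | T1 X2
  T0 -> a
  T1 -> b
  X2 -> S T1

Fill CYK table bottom-up, restricted to cells inside w[0..2]:
  cell(0,0) a: {T0}  orig:{}
  cell(1,1) a: {T0}  orig:{}
  cell(2,2) a: {T0}  orig:{}
  cell(0,1) aa: {A}
  cell(1,2) aa: {A}
  cell(0,2) aaa: {S}

Original NTs in T[0,2] deriving "aaa": ["S"]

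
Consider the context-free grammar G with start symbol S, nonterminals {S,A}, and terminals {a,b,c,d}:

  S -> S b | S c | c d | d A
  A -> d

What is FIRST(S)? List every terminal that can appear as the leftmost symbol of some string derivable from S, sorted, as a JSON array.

FIRST iteration:
iter 1:
  A via A→d: +{d}
  S via S→c d: +{c}
  S via S→d A: +{d}
  FIRST(S)={c,d}  FIRST(A)={d}
iter 2: (no change)
  FIRST(S)={c,d}  FIRST(A)={d}

FIRST(S) = ["c", "d"]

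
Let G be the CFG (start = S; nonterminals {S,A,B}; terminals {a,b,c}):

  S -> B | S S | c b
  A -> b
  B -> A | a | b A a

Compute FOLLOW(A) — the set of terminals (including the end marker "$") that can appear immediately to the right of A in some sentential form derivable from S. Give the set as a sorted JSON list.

Compute FIRST by fixpoint:
iter 1:
  A via A→b: +{b}
  B via B→A: +{b}
  B via B→a: +{a}
  S via S→B: +{a,b}
  S via S→c b: +{c}
  FIRST(S)={a,b,c}  FIRST(A)={b}  FIRST(B)={a,b}
iter 2: — fixpoint
  FIRST(S)={a,b,c}  FIRST(A)={b}  FIRST(B)={a,b}

Compute FOLLOW by fixpoint:
FOLLOW(S) := {$}
[1]
  B→b A a: FOLLOW(A) ⊇ FIRST(a) = {a}; new: +{a}
  S→B: FOLLOW(B) ⊇ FOLLOW(S) ⊇ {$}; new: +{$}
  S→S S: FOLLOW(S) ⊇ FIRST(S) = {a,b,c}; new: +{a,b,c}
  S: {$,a,b,c}  A: {a}  B: {$}
[2]
  B→A: FOLLOW(A) ⊇ FOLLOW(B) ⊇ {$}; new: +{$}
  S→B: FOLLOW(B) ⊇ FOLLOW(S) ⊇ {$,a,b,c}; new: +{a,b,c}
  S: {$,a,b,c}  A: {$,a}  B: {$,a,b,c}
[3]
  B→A: FOLLOW(A) ⊇ FOLLOW(B) ⊇ {$,a,b,c}; new: +{b,c}
  S: {$,a,b,c}  A: {$,a,b,c}  B: {$,a,b,c}
[4] — fixpoint
  S: {$,a,b,c}  A: {$,a,b,c}  B: {$,a,b,c}

FOLLOW(A) = ["$", "a", "b", "c"]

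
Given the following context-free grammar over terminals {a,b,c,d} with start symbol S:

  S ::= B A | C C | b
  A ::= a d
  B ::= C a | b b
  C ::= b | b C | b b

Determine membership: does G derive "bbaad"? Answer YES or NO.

CNF form of G:
  S -> B A | C C | b
  A -> T0 T1
  B -> C T0 | T2 T2
  C -> T2 C | T2 T2 | b
  T0 -> a
  T1 -> d
  T2 -> b

CYK fill:
  [0..0]={C,S,T2}  "b"  orig:{C,S}
  [1..1]={C,S,T2}  "b"  orig:{C,S}
  [2..2]={T0}  "a"  orig:{}
  [3..3]={T0}  "a"  orig:{}
  [4..4]={T1}  "d"  orig:{}
  [0..1]={B,C,S}  "bb"
  [1..2]={B}  "ba"
  [2..3]=∅  "aa"
  [3..4]={A}  "ad"
  [0..2]={B}  "bba"
  [1..3]=∅  "baa"
  [2..4]=∅  "aad"
  [0..3]=∅  "bbaa"
  [1..4]={S}  "baad"
  [0..4]={S}  "bbaad"

S ∈ T[0,4] ⇒ YES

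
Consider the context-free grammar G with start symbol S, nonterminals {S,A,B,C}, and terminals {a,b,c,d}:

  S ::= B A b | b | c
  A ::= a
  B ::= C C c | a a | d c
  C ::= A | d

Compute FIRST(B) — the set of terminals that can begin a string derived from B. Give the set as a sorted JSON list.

FIRST sets, iterate to fixpoint:
round 1:
  A via A→a: +{a}
  B via B→a a: +{a}
  B via B→d c: +{d}
  C via C→A: +{a}
  C via C→d: +{d}
  S via S→B A b: +{a,d}
  S via S→b: +{b}
  S via S→c: +{c}
  FIRST[S]={a,b,c,d}  FIRST[A]={a}  FIRST[B]={a,d}  FIRST[C]={a,d}
round 2: — fixpoint
  FIRST[S]={a,b,c,d}  FIRST[A]={a}  FIRST[B]={a,d}  FIRST[C]={a,d}

FIRST(B) = ["a", "d"]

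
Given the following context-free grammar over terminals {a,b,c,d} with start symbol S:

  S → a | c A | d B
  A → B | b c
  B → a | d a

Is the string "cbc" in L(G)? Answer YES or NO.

CNF form of G:
  S -> T1 A | T2 B | a
  A -> T0 T1 | T2 T3 | a
  B -> T2 T3 | a
  T0 -> b
  T1 -> c
  T2 -> d
  T3 -> a

Fill CYK table bottom-up:
  cell(0,0) c: {T1}  orig:{}
  cell(1,1) b: {T0}  orig:{}
  cell(2,2) c: {T1}  orig:{}
  cell(0,1) cb: ∅
  cell(1,2) bc: {A}
  cell(0,2) cbc: {S}

S ∈ T[0,2] ⇒ YES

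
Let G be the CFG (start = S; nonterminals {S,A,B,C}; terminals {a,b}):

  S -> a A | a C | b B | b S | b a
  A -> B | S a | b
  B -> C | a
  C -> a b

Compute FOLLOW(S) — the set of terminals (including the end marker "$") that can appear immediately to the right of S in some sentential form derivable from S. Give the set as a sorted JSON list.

FIRST sets, iterate to fixpoint:
iter 1:
  A via A→b: +{b}
  B via B→a: +{a}
  C via C→a b: +{a}
  S via S→a A: +{a}
  S via S→b B: +{b}
  FIRST(S)={a,b}  FIRST(A)={b}  FIRST(B)={a}  FIRST(C)={a}
iter 2:
  A via A→B: +{a}
  FIRST(S)={a,b}  FIRST(A)={a,b}  FIRST(B)={a}  FIRST(C)={a}
iter 3: done
  FIRST(S)={a,b}  FIRST(A)={a,b}  FIRST(B)={a}  FIRST(C)={a}

Compute FOLLOW by fixpoint:
FOLLOW(S) := {$}
iter 1:
  A→S a: FOLLOW(S) ⊇ FIRST(a) = {a}; new: +{a}
  S→a A: FOLLOW(A) ⊇ FOLLOW(S) ⊇ {$,a}; new: +{$,a}
  S→a C: FOLLOW(C) ⊇ FOLLOW(S) ⊇ {$,a}; new: +{$,a}
  S→b B: FOLLOW(B) ⊇ FOLLOW(S) ⊇ {$,a}; new: +{$,a}
  FOLLOW[S]={$,a}  FOLLOW[A]={$,a}  FOLLOW[B]={$,a}  FOLLOW[C]={$,a}
iter 2: (no change)
  FOLLOW[S]={$,a}  FOLLOW[A]={$,a}  FOLLOW[B]={$,a}  FOLLOW[C]={$,a}

FOLLOW(S) = ["$", "a"]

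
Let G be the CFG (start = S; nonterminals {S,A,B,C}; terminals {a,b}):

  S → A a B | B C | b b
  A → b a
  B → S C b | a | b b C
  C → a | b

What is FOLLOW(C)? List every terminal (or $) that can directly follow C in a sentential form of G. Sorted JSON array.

Compute FIRST by fixpoint:
iter 1:
  A via A→b a: +{b}
  B via B→a: +{a}
  B via B→b b C: +{b}
  C via C→a: +{a}
  C via C→b: +{b}
  S via S→A a B: +{b}
  S via S→B C: +{a}
  S: {a,b}  A: {b}  B: {a,b}  C: {a,b}
iter 2: (stable)
  S: {a,b}  A: {b}  B: {a,b}  C: {a,b}

FOLLOW sets:
seed FOLLOW(S) with $
[1]
  B→S C b: FOLLOW(S) ⊇ FIRST(C) = {a,b}; new: +{a,b}
  B→S C b: FOLLOW(C) ⊇ FIRST(b) = {b}; new: +{b}
  S→A a B: FOLLOW(A) ⊇ FIRST(a) = {a}; new: +{a}
  S→A a B: FOLLOW(B) ⊇ FOLLOW(S) ⊇ {$,a,b}; new: +{$,a,b}
  S→B C: FOLLOW(C) ⊇ FOLLOW(S) ⊇ {$,a,b}; new: +{$,a}
  FOLLOW[S]={$,a,b}  FOLLOW[A]={a}  FOLLOW[B]={$,a,b}  FOLLOW[C]={$,a,b}
[2] (no change)
  FOLLOW[S]={$,a,b}  FOLLOW[A]={a}  FOLLOW[B]={$,a,b}  FOLLOW[C]={$,a,b}

FOLLOW(C) = ["$", "a", "b"]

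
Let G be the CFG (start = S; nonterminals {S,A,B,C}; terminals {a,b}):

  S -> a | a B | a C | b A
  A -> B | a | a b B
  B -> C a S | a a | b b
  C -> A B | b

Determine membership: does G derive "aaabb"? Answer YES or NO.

CNF form of G:
  S -> T0 B | T0 C | T1 A | a
  A -> C X2 | T0 T0 | T0 X3 | T1 T1 | a
  B -> C X4 | T0 T0 | T1 T1
  C -> A B | b
  T0 -> a
  T1 -> b
  X2 -> T0 S
  X3 -> T1 B
  X4 -> T0 S

Fill CYK table bottom-up:
  T[0,0] 'a' = {A,S,T0}  orig:{A,S}
  T[1,1] 'a' = {A,S,T0}  orig:{A,S}
  T[2,2] 'a' = {A,S,T0}  orig:{A,S}
  T[3,3] 'b' = {C,T1}  orig:{C}
  T[4,4] 'b' = {C,T1}  orig:{C}
  T[0,1] 'aa' = {A,B,X2,X4}  orig:{A,B}
  T[1,2] 'aa' = {A,B,X2,X4}  orig:{A,B}
  T[2,3] 'ab' = {S}
  T[3,4] 'bb' = {A,B}
  T[0,2] 'aaa' = {C,S}
  T[1,3] 'aab' = {X2,X4}  orig:{}
  T[2,4] 'abb' = {C,S}
  T[0,3] 'aaab' = ∅
  T[1,4] 'aabb' = {C,S,X2,X4}  orig:{C,S}
  T[0,4] 'aaabb' = {S,X2,X4}  orig:{S}

S ∈ T[0,4] ⇒ YES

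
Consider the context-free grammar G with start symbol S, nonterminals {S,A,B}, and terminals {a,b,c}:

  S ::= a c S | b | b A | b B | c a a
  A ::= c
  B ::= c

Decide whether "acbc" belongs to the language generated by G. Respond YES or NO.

CNF form of G:
  S -> T0 X3 | T1 X4 | T2 A | T2 B | b
  A -> c
  B -> c
  T0 -> a
  T1 -> c
  T2 -> b
  X3 -> T1 S
  X4 -> T0 T0

Fill CYK table bottom-up:
  cell(0,0) a: {T0}  orig:{}
  cell(1,1) c: {A,B,T1}  orig:{A,B}
  cell(2,2) b: {S,T2}  orig:{S}
  cell(3,3) c: {A,B,T1}  orig:{A,B}
  cell(0,1) ac: ∅
  cell(1,2) cb: {X3}  orig:{}
  cell(2,3) bc: {S}
  cell(0,2) acb: {S}
  cell(1,3) cbc: {X3}  orig:{}
  cell(0,3) acbc: {S}

S ∈ T[0,3] ⇒ YES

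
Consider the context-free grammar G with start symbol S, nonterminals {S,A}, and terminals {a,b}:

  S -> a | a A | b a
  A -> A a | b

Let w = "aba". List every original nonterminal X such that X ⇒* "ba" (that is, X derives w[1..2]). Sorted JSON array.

Convert to CNF:
  S -> T0 A | T1 T0 | a
  A -> A T0 | b
  T0 -> a
  T1 -> b

CYK fill (cells [i..j] with 1 ≤ i ≤ j ≤ 2 only):
  T[1,1] 'b' = {A,T1}  orig:{A}
  T[2,2] 'a' = {S,T0}  orig:{S}
  T[1,2] 'ba' = {A,S}

Original NTs in T[1,2] deriving "ba": ["A", "S"]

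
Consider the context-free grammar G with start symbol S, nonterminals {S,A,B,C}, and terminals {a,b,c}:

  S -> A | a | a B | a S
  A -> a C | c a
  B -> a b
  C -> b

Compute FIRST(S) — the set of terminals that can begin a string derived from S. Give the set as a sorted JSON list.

FIRST iteration:
[1]
  A via A→a C: +{a}
  A via A→c a: +{c}
  B via B→a b: +{a}
  C via C→b: +{b}
  S via S→A: +{a,c}
  S: {a,c}  A: {a,c}  B: {a}  C: {b}
[2] done
  S: {a,c}  A: {a,c}  B: {a}  C: {b}

FIRST(S) = ["a", "c"]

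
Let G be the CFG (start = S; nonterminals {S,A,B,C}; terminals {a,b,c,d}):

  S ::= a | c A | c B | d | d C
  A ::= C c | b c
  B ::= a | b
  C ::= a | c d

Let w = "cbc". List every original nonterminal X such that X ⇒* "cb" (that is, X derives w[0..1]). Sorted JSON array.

Convert to CNF:
  S -> T0 A | T0 B | T2 C | a | d
  A -> C T0 | T1 T0
  B -> a | b
  C -> T0 T2 | a
  T0 -> c
  T1 -> b
  T2 -> d

CYK fill (cells [i..j] with 0 ≤ i ≤ j ≤ 1 only):
  T[0,0] 'c' = {T0}  orig:{}
  T[1,1] 'b' = {B,T1}  orig:{B}
  T[0,1] 'cb' = {S}

Original NTs in T[0,1] deriving "cb": ["S"]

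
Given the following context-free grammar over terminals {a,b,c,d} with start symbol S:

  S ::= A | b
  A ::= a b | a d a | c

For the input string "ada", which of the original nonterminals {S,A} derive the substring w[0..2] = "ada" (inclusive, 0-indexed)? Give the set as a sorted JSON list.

Convert to CNF:
  S -> T0 T1 | T0 X4 | b | c
  A -> T0 T1 | T0 X3 | c
  T0 -> a
  T1 -> b
  T2 -> d
  X3 -> T2 T0
  X4 -> T2 T0

CYK fill — only the sub-triangle for w[0..2]:
  cell(0,0) a: {T0}  orig:{}
  cell(1,1) d: {T2}  orig:{}
  cell(2,2) a: {T0}  orig:{}
  cell(0,1) ad: ∅
  cell(1,2) da: {X3,X4}  orig:{}
  cell(0,2) ada: {A,S}

Original NTs in T[0,2] deriving "ada": ["A", "S"]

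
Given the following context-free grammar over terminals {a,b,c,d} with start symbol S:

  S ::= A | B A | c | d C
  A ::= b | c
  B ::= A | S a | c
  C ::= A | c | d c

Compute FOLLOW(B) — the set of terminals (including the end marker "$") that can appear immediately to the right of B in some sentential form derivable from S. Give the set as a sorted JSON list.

Compute FIRST by fixpoint:
iter 1:
  A via A→b: +{b}
  A via A→c: +{c}
  B via B→A: +{b,c}
  C via C→A: +{b,c}
  C via C→d c: +{d}
  S via S→A: +{b,c}
  S via S→d C: +{d}
  FIRST(S)={b,c,d}  FIRST(A)={b,c}  FIRST(B)={b,c}  FIRST(C)={b,c,d}
iter 2:
  B via B→S a: +{d}
  FIRST(S)={b,c,d}  FIRST(A)={b,c}  FIRST(B)={b,c,d}  FIRST(C)={b,c,d}
iter 3: (no change)
  FIRST(S)={b,c,d}  FIRST(A)={b,c}  FIRST(B)={b,c,d}  FIRST(C)={b,c,d}

FOLLOW sets:
initialize: $ ∈ FOLLOW(S)
pass 1:
  B→S a: FOLLOW(S) ⊇ FIRST(a) = {a}; new: +{a}
  S→A: FOLLOW(A) ⊇ FOLLOW(S) ⊇ {$,a}; new: +{$,a}
  S→B A: FOLLOW(B) ⊇ FIRST(A) = {b,c}; new: +{b,c}
  S→d C: FOLLOW(C) ⊇ FOLLOW(S) ⊇ {$,a}; new: +{$,a}
  FOLLOW[S]={$,a}  FOLLOW[A]={$,a}  FOLLOW[B]={b,c}  FOLLOW[C]={$,a}
pass 2:
  B→A: FOLLOW(A) ⊇ FOLLOW(B) ⊇ {b,c}; new: +{b,c}
  FOLLOW[S]={$,a}  FOLLOW[A]={$,a,b,c}  FOLLOW[B]={b,c}  FOLLOW[C]={$,a}
pass 3: — fixpoint
  FOLLOW[S]={$,a}  FOLLOW[A]={$,a,b,c}  FOLLOW[B]={b,c}  FOLLOW[C]={$,a}

FOLLOW(B) = ["b", "c"]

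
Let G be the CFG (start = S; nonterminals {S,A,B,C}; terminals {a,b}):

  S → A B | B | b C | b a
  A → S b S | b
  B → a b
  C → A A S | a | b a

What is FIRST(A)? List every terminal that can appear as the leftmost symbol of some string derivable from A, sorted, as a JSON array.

Compute FIRST by fixpoint:
pass 1:
  A via A→b: +{b}
  B via B→a b: +{a}
  C via C→A A S: +{b}
  C via C→a: +{a}
  S via S→A B: +{b}
  S via S→B: +{a}
  S: {a,b}  A: {b}  B: {a}  C: {a,b}
pass 2:
  A via A→S b S: +{a}
  S: {a,b}  A: {a,b}  B: {a}  C: {a,b}
pass 3: (no change)
  S: {a,b}  A: {a,b}  B: {a}  C: {a,b}

FIRST(A) = ["a", "b"]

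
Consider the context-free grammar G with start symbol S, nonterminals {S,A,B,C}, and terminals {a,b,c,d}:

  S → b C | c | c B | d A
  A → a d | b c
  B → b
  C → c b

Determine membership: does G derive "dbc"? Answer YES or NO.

Convert to CNF:
  S -> T1 A | T2 C | T3 B | c
  A -> T0 T1 | T2 T3
  B -> b
  C -> T3 T2
  T0 -> a
  T1 -> d
  T2 -> b
  T3 -> c

CYK table (by increasing span):
  [0..0]={T1}  "d"  orig:{}
  [1..1]={B,T2}  "b"  orig:{B}
  [2..2]={S,T3}  "c"  orig:{S}
  [0..1]=∅  "db"
  [1..2]={A}  "bc"
  [0..2]={S}  "dbc"

S ∈ T[0,2] ⇒ YES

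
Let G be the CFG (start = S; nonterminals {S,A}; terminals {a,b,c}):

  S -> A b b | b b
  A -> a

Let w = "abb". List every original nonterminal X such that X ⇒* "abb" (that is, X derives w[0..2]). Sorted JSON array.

Convert to CNF:
  S -> A X1 | T0 T0
  A -> a
  T0 -> b
  X1 -> T0 T0

CYK fill, restricted to cells inside w[0..2]:
  cell(0,0) a: {A}
  cell(1,1) b: {T0}  orig:{}
  cell(2,2) b: {T0}  orig:{}
  cell(0,1) ab: ∅
  cell(1,2) bb: {S,X1}  orig:{S}
  cell(0,2) abb: {S}

Original NTs in T[0,2] deriving "abb": ["S"]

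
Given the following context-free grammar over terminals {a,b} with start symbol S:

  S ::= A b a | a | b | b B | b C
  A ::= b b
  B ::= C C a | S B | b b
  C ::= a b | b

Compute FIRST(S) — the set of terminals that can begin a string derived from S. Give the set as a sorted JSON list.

FIRST iteration:
pass 1:
  A via A→b b: +{b}
  B via B→b b: +{b}
  C via C→a b: +{a}
  C via C→b: +{b}
  S via S→A b a: +{b}
  S via S→a: +{a}
  FIRST(S)={a,b}  FIRST(A)={b}  FIRST(B)={b}  FIRST(C)={a,b}
pass 2:
  B via B→C C a: +{a}
  FIRST(S)={a,b}  FIRST(A)={b}  FIRST(B)={a,b}  FIRST(C)={a,b}
pass 3: (stable)
  FIRST(S)={a,b}  FIRST(A)={b}  FIRST(B)={a,b}  FIRST(C)={a,b}

FIRST(S) = ["a", "b"]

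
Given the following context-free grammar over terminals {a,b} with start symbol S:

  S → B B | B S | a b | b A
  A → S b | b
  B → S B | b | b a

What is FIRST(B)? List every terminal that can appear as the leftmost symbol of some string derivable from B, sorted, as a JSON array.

Compute FIRST by fixpoint:
iter 1:
  A via A→b: +{b}
  B via B→b: +{b}
  S via S→B B: +{b}
  S via S→a b: +{a}
  FIRST(S)={a,b}  FIRST(A)={b}  FIRST(B)={b}
iter 2:
  A via A→S b: +{a}
  B via B→S B: +{a}
  FIRST(S)={a,b}  FIRST(A)={a,b}  FIRST(B)={a,b}
iter 3: (stable)
  FIRST(S)={a,b}  FIRST(A)={a,b}  FIRST(B)={a,b}

FIRST(B) = ["a", "b"]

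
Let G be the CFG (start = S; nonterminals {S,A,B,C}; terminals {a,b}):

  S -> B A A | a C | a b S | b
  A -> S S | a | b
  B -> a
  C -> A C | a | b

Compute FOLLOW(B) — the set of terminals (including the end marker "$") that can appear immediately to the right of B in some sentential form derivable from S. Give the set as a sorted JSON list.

FIRST sets, iterate to fixpoint:
iter 1:
  A via A→a: +{a}
  A via A→b: +{b}
  B via B→a: +{a}
  C via C→A C: +{a,b}
  S via S→B A A: +{a}
  S via S→b: +{b}
  FIRST(S)={a,b}  FIRST(A)={a,b}  FIRST(B)={a}  FIRST(C)={a,b}
iter 2: done
  FIRST(S)={a,b}  FIRST(A)={a,b}  FIRST(B)={a}  FIRST(C)={a,b}

FOLLOW iteration:
initialize: $ ∈ FOLLOW(S)
iter 1:
  A→S S: FOLLOW(S) ⊇ FIRST(S) = {a,b}; new: +{a,b}
  C→A C: FOLLOW(A) ⊇ FIRST(C) = {a,b}; new: +{a,b}
  S→B A A: FOLLOW(B) ⊇ FIRST(A) = {a,b}; new: +{a,b}
  S→B A A: FOLLOW(A) ⊇ FOLLOW(S) ⊇ {$,a,b}; new: +{$}
  S→a C: FOLLOW(C) ⊇ FOLLOW(S) ⊇ {$,a,b}; new: +{$,a,b}
  FOLLOW[S]={$,a,b}  FOLLOW[A]={$,a,b}  FOLLOW[B]={a,b}  FOLLOW[C]={$,a,b}
iter 2: (stable)
  FOLLOW[S]={$,a,b}  FOLLOW[A]={$,a,b}  FOLLOW[B]={a,b}  FOLLOW[C]={$,a,b}

FOLLOW(B) = ["a", "b"]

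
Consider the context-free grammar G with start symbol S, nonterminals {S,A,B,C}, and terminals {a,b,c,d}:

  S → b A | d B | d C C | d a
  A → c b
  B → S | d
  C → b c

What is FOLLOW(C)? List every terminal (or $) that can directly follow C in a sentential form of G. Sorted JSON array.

FIRST iteration:
round 1:
  A via A→c b: +{c}
  B via B→d: +{d}
  C via C→b c: +{b}
  S via S→b A: +{b}
  S via S→d B: +{d}
  S: {b,d}  A: {c}  B: {d}  C: {b}
round 2:
  B via B→S: +{b}
  S: {b,d}  A: {c}  B: {b,d}  C: {b}
round 3: (no change)
  S: {b,d}  A: {c}  B: {b,d}  C: {b}

FOLLOW iteration:
seed FOLLOW(S) with $
[1]
  S→b A: FOLLOW(A) ⊇ FOLLOW(S) ⊇ {$}; new: +{$}
  S→d B: FOLLOW(B) ⊇ FOLLOW(S) ⊇ {$}; new: +{$}
  S→d C C: FOLLOW(C) ⊇ FIRST(C) = {b}; new: +{b}
  S→d C C: FOLLOW(C) ⊇ FOLLOW(S) ⊇ {$}; new: +{$}
  FOLLOW(S)={$}  FOLLOW(A)={$}  FOLLOW(B)={$}  FOLLOW(C)={$,b}
[2] — fixpoint
  FOLLOW(S)={$}  FOLLOW(A)={$}  FOLLOW(B)={$}  FOLLOW(C)={$,b}

FOLLOW(C) = ["$", "b"]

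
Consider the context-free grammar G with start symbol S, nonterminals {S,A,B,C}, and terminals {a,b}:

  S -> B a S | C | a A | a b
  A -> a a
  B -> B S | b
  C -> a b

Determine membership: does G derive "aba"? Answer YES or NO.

CNF form of G:
  S -> B X2 | T0 A | T0 T1
  A -> T0 T0
  B -> B S | b
  C -> T0 T1
  T0 -> a
  T1 -> b
  X2 -> T0 S

Fill CYK table bottom-up:
  cell(0,0) a: {T0}  orig:{}
  cell(1,1) b: {B,T1}  orig:{B}
  cell(2,2) a: {T0}  orig:{}
  cell(0,1) ab: {C,S}
  cell(1,2) ba: ∅
  cell(0,2) aba: ∅

S ∉ T[0,2] ⇒ NO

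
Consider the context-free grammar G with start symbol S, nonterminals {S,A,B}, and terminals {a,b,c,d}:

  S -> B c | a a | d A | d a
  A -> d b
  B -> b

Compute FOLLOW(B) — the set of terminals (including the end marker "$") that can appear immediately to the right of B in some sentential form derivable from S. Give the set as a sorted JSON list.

FIRST iteration:
[1]
  A via A→d b: +{d}
  B via B→b: +{b}
  S via S→B c: +{b}
  S via S→a a: +{a}
  S via S→d A: +{d}
  FIRST(S)={a,b,d}  FIRST(A)={d}  FIRST(B)={b}
[2] (stable)
  FIRST(S)={a,b,d}  FIRST(A)={d}  FIRST(B)={b}

FOLLOW sets:
seed FOLLOW(S) with $
[1]
  S→B c: FOLLOW(B) ⊇ FIRST(c) = {c}; new: +{c}
  S→d A: FOLLOW(A) ⊇ FOLLOW(S) ⊇ {$}; new: +{$}
  FOLLOW[S]={$}  FOLLOW[A]={$}  FOLLOW[B]={c}
[2] (stable)
  FOLLOW[S]={$}  FOLLOW[A]={$}  FOLLOW[B]={c}

FOLLOW(B) = ["c"]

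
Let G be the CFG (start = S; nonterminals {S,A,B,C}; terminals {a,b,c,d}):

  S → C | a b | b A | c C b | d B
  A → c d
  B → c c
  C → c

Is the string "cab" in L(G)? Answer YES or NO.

CNF form of G:
  S -> T0 X4 | T1 B | T2 T3 | T3 A | c
  A -> T0 T1
  B -> T0 T0
  C -> c
  T0 -> c
  T1 -> d
  T2 -> a
  T3 -> b
  X4 -> C T3

CYK fill:
  [0..0]={C,S,T0}  "c"  orig:{C,S}
  [1..1]={T2}  "a"  orig:{}
  [2..2]={T3}  "b"  orig:{}
  [0..1]=∅  "ca"
  [1..2]={S}  "ab"
  [0..2]=∅  "cab"

S ∉ T[0,2] ⇒ NO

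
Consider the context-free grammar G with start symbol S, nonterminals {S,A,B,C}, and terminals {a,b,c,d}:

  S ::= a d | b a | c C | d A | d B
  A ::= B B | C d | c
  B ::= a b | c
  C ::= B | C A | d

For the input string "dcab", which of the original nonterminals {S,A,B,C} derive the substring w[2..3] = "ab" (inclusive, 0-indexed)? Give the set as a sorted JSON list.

CNF form of G:
  S -> T0 A | T0 B | T1 T0 | T2 T1 | T3 C
  A -> B B | C T0 | c
  B -> T1 T2 | c
  C -> C A | T1 T2 | c | d
  T0 -> d
  T1 -> a
  T2 -> b
  T3 -> c

CYK table (by increasing span) (cells [i..j] with 2 ≤ i ≤ j ≤ 3 only):
  cell(2,2) a: {T1}  orig:{}
  cell(3,3) b: {T2}  orig:{}
  cell(2,3) ab: {B,C}

Original NTs in T[2,3] deriving "ab": ["B", "C"]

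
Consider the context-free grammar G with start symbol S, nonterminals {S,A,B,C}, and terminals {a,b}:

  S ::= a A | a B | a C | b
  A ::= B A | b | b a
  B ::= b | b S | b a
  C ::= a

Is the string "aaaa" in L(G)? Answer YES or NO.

CNF form of G:
  S -> T1 A | T1 B | T1 C | b
  A -> B A | T0 T1 | b
  B -> T0 S | T0 T1 | b
  C -> a
  T0 -> b
  T1 -> a

CYK table (by increasing span):
  [0..0]={C,T1}  "a"  orig:{C}
  [1..1]={C,T1}  "a"  orig:{C}
  [2..2]={C,T1}  "a"  orig:{C}
  [3..3]={C,T1}  "a"  orig:{C}
  [0..1]={S}  "aa"
  [1..2]={S}  "aa"
  [2..3]={S}  "aa"
  [0..2]=∅  "aaa"
  [1..3]=∅  "aaa"
  [0..3]=∅  "aaaa"

S ∉ T[0,3] ⇒ NO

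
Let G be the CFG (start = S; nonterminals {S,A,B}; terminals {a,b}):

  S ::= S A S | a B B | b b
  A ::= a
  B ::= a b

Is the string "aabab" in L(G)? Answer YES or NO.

Convert to CNF:
  S -> S X2 | T0 X3 | T1 T1
  A -> a
  B -> T0 T1
  T0 -> a
  T1 -> b
  X2 -> A S
  X3 -> B B

Fill CYK table bottom-up:
  cell(0,0) a: {A,T0}  orig:{A}
  cell(1,1) a: {A,T0}  orig:{A}
  cell(2,2) b: {T1}  orig:{}
  cell(3,3) a: {A,T0}  orig:{A}
  cell(4,4) b: {T1}  orig:{}
  cell(0,1) aa: ∅
  cell(1,2) ab: {B}
  cell(2,3) ba: ∅
  cell(3,4) ab: {B}
  cell(0,2) aab: ∅
  cell(1,3) aba: ∅
  cell(2,4) bab: ∅
  cell(0,3) aaba: ∅
  cell(1,4) abab: {X3}  orig:{}
  cell(0,4) aabab: {S}

S ∈ T[0,4] ⇒ YES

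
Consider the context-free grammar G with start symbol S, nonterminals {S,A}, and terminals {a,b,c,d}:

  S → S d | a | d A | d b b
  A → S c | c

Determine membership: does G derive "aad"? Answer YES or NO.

CNF form of G:
  S -> S T1 | T1 A | T1 X3 | a
  A -> S T0 | c
  T0 -> c
  T1 -> d
  T2 -> b
  X3 -> T2 T2

CYK fill:
  [0..0]={S}  "a"
  [1..1]={S}  "a"
  [2..2]={T1}  "d"  orig:{}
  [0..1]=∅  "aa"
  [1..2]={S}  "ad"
  [0..2]=∅  "aad"

S ∉ T[0,2] ⇒ NO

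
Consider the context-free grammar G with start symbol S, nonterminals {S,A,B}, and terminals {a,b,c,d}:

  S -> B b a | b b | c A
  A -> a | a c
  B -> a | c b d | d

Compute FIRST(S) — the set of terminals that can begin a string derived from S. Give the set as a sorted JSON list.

FIRST iteration:
round 1:
  A via A→a: +{a}
  B via B→a: +{a}
  B via B→c b d: +{c}
  B via B→d: +{d}
  S via S→B b a: +{a,c,d}
  S via S→b b: +{b}
  S: {a,b,c,d}  A: {a}  B: {a,c,d}
round 2: — fixpoint
  S: {a,b,c,d}  A: {a}  B: {a,c,d}

FIRST(S) = ["a", "b", "c", "d"]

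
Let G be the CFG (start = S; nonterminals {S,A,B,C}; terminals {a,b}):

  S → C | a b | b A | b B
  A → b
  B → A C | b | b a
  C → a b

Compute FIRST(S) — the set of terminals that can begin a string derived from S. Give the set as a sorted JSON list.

Compute FIRST by fixpoint:
round 1:
  A via A→b: +{b}
  B via B→A C: +{b}
  C via C→a b: +{a}
  S via S→C: +{a}
  S via S→b A: +{b}
  FIRST(S)={a,b}  FIRST(A)={b}  FIRST(B)={b}  FIRST(C)={a}
round 2: (no change)
  FIRST(S)={a,b}  FIRST(A)={b}  FIRST(B)={b}  FIRST(C)={a}

FIRST(S) = ["a", "b"]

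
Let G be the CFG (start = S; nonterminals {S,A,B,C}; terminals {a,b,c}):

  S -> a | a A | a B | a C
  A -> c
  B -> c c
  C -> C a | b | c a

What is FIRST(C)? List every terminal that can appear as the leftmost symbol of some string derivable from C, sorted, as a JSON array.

FIRST sets, iterate to fixpoint:
pass 1:
  A via A→c: +{c}
  B via B→c c: +{c}
  C via C→b: +{b}
  C via C→c a: +{c}
  S via S→a: +{a}
  FIRST(S)={a}  FIRST(A)={c}  FIRST(B)={c}  FIRST(C)={b,c}
pass 2: — fixpoint
  FIRST(S)={a}  FIRST(A)={c}  FIRST(B)={c}  FIRST(C)={b,c}

FIRST(C) = ["b", "c"]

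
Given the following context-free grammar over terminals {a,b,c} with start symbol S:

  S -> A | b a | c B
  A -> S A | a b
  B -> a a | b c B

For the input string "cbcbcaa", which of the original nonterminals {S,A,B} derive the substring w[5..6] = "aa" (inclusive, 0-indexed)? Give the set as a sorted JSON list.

CNF form of G:
  S -> S A | T0 T1 | T1 T0 | T2 B
  A -> S A | T0 T1
  B -> T0 T0 | T1 X3
  T0 -> a
  T1 -> b
  T2 -> c
  X3 -> T2 B

CYK table (by increasing span) (cells [i..j] with 5 ≤ i ≤ j ≤ 6 only):
  T[5,5] 'a' = {T0}  orig:{}
  T[6,6] 'a' = {T0}  orig:{}
  T[5,6] 'aa' = {B}

Original NTs in T[5,6] deriving "aa": ["B"]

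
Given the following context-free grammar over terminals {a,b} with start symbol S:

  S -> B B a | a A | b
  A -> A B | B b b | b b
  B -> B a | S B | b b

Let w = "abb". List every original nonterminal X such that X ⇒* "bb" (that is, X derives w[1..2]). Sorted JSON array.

Convert to CNF:
  S -> B X3 | T1 A | b
  A -> A B | B X2 | T0 T0
  B -> B T1 | S B | T0 T0
  T0 -> b
  T1 -> a
  X2 -> T0 T0
  X3 -> B T1

CYK table (by increasing span), restricted to cells inside w[1..2]:
  [1..1]={S,T0}  "b"  orig:{S}
  [2..2]={S,T0}  "b"  orig:{S}
  [1..2]={A,B,X2}  "bb"  orig:{A,B}

Original NTs in T[1,2] deriving "bb": ["A", "B"]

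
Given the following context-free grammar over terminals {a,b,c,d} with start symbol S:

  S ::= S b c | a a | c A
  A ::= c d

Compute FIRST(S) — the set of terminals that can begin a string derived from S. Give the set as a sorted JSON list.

FIRST sets, iterate to fixpoint:
[1]
  A via A→c d: +{c}
  S via S→a a: +{a}
  S via S→c A: +{c}
  FIRST[S]={a,c}  FIRST[A]={c}
[2] (stable)
  FIRST[S]={a,c}  FIRST[A]={c}

FIRST(S) = ["a", "c"]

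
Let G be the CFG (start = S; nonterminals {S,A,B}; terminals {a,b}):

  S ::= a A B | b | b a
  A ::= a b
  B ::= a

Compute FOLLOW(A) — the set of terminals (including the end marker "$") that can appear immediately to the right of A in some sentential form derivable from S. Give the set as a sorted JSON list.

FIRST sets, iterate to fixpoint:
round 1:
  A via A→a b: +{a}
  B via B→a: +{a}
  S via S→a A B: +{a}
  S via S→b: +{b}
  FIRST(S)={a,b}  FIRST(A)={a}  FIRST(B)={a}
round 2: (stable)
  FIRST(S)={a,b}  FIRST(A)={a}  FIRST(B)={a}

FOLLOW iteration:
FOLLOW(S) := {$}
iter 1:
  S→a A B: FOLLOW(A) ⊇ FIRST(B) = {a}; new: +{a}
  S→a A B: FOLLOW(B) ⊇ FOLLOW(S) ⊇ {$}; new: +{$}
  S: {$}  A: {a}  B: {$}
iter 2: — fixpoint
  S: {$}  A: {a}  B: {$}

FOLLOW(A) = ["a"]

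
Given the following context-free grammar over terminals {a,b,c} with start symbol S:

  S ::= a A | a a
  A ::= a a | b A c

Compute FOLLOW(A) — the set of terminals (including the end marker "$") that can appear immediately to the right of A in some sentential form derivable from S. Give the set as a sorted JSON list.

FIRST sets, iterate to fixpoint:
round 1:
  A via A→a a: +{a}
  A via A→b A c: +{b}
  S via S→a A: +{a}
  FIRST[S]={a}  FIRST[A]={a,b}
round 2: done
  FIRST[S]={a}  FIRST[A]={a,b}

FOLLOW iteration:
seed FOLLOW(S) with $
iter 1:
  A→b A c: FOLLOW(A) ⊇ FIRST(c) = {c}; new: +{c}
  S→a A: FOLLOW(A) ⊇ FOLLOW(S) ⊇ {$}; new: +{$}
  FOLLOW[S]={$}  FOLLOW[A]={$,c}
iter 2: (stable)
  FOLLOW[S]={$}  FOLLOW[A]={$,c}

FOLLOW(A) = ["$", "c"]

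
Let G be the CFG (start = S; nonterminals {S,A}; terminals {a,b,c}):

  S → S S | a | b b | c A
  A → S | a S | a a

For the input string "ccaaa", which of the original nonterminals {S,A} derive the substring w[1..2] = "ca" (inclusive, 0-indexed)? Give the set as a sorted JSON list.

Convert to CNF:
  S -> S S | T1 T1 | T2 A | a
  A -> S S | T0 S | T0 T0 | T1 T1 | T2 A | a
  T0 -> a
  T1 -> b
  T2 -> c

Fill CYK table bottom-up, restricted to cells inside w[1..2]:
  [1..1]={T2}  "c"  orig:{}
  [2..2]={A,S,T0}  "a"  orig:{A,S}
  [1..2]={A,S}  "ca"

Original NTs in T[1,2] deriving "ca": ["A", "S"]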